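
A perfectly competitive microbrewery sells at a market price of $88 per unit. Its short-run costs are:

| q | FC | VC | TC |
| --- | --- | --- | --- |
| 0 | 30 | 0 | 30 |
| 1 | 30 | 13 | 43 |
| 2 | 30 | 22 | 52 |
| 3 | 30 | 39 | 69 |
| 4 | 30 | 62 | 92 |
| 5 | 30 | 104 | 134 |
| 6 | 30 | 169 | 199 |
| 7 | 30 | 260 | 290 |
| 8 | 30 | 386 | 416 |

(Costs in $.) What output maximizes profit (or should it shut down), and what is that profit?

Profit at each row (π = 88q − TC): q=0: -30; q=1: 45; q=2: 124; q=3: 195; q=4: 260; q=5: 306; q=6: 329; q=7: 326; q=8: 288.
Profit is maximized at q = 6. AVC there is 169/6 = $28.17 ≤ P, so producing beats shutting down (which would give -$30).

q = 6; profit = $329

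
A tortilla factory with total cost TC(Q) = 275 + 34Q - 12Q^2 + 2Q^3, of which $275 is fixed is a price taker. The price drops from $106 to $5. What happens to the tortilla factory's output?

Output falls from 6 to 0 (the firm shuts down)

AVC = 34 - 12Q + 2Q^2, minimized at Q = 3 where min AVC = $16. MC = 34 - 24Q + 6Q^2.
At P = $106 ≥ min AVC, set P = MC on the rising branch: Q = 6.
At P = $5 < min AVC = $16, price no longer covers variable cost at any output, so the firm shuts down: Q = 0.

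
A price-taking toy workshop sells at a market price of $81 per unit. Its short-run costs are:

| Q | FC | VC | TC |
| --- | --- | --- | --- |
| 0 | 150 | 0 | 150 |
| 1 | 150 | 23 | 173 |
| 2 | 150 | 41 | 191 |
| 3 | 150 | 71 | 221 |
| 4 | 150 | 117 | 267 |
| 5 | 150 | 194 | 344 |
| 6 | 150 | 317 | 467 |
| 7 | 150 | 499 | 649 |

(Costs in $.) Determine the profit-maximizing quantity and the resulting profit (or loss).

Q = 5; profit = $61

Tabulate TR − TC: Q=0: -150; Q=1: -92; Q=2: -29; Q=3: 22; Q=4: 57; Q=5: 61; Q=6: 19; Q=7: -82.
Profit is maximized at Q = 5. AVC there is 194/5 = $38.80 ≤ P, so producing beats shutting down (which would give -$150).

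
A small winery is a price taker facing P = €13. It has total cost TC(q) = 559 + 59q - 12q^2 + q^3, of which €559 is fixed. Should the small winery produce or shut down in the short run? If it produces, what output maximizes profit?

Strip out fixed cost: VC = 59q - 12q^2 + q^3. Then AVC = 59 - 12q + q^2 and MC = 59 - 24q + 3q^2.
The AVC parabola has its vertex at q = 12/2 = 6, where AVC = 59 - 12·6 + 6^2 = €23.
Since P = €13 < min AVC = €23, price fails to cover variable cost at any output.
The firm minimizes its loss by shutting down and losing only its fixed cost of €559.

Shut down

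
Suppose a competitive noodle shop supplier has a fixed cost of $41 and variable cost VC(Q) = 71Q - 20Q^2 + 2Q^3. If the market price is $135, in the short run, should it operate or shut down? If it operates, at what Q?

From TC, MC = TC'(Q) = 71 - 40Q + 6Q^2 and AVC = VC/Q = 71 - 20Q + 2Q^2.
AVC is minimized where dAVC/dQ = -20 + 4Q = 0, at Q = 5; min AVC = 71 - 20·5 + 2·5^2 = $21.
Because $135 ≥ $21, revenue can cover variable cost; the firm operates.
P = MC gives -64 - 40Q + 6Q^2 = 0, with roots -4/3 and 8. Take the larger (rising MC): Q* = 8.
Check: AVC at Q = 8 is $39 ≤ P, so revenue covers variable cost.
Profit = P·Q − TC = 135·8 − 353 = $727.

Produce at Q = 8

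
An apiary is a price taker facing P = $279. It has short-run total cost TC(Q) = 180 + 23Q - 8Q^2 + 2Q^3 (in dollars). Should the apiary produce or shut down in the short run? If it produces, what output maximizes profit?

Produce at Q = 8

Variable cost is VC = 23Q - 8Q^2 + 2Q^3, so AVC = VC/Q = 23 - 8Q + 2Q^2 and MC = dTC/dQ = 23 - 16Q + 6Q^2.
The AVC parabola has its vertex at Q = 8/4 = 2, where AVC = 23 - 8·2 + 2·2^2 = $15.
P = $279 exceeds min AVC = $15, so the firm stays open.
P = MC gives -256 - 16Q + 6Q^2 = 0, with roots -16/3 and 8. Take the larger (rising MC): Q* = 8.
Check: AVC at Q = 8 is $87 ≤ P, so revenue covers variable cost.
Profit = P·Q − TC = 279·8 − 876 = $1356.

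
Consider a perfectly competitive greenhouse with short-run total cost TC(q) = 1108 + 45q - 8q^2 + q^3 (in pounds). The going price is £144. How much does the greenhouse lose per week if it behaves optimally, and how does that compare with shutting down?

AVC = 45 - 8q + q^2; min AVC = £29 at q = 4. Since P = £144 ≥ min AVC, the firm produces.
MC = 45 - 16q + 3q^2. Setting P = MC and taking the root on the rising branch gives q* = 9.
TR = 144·9 = 1296. TC = 1108 + 486 = 1594. Profit = 1296 − 1594 = -£298.
Shutting down would mean losing the fixed cost of £1108, so operating at a loss of £298 is better by £810.

Profit = -£298 at q = 9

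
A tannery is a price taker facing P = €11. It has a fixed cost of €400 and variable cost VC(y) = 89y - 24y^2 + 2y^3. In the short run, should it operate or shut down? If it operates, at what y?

Strip out fixed cost: VC = 89y - 24y^2 + 2y^3. Then AVC = 89 - 24y + 2y^2 and MC = 89 - 48y + 6y^2.
AVC is minimized where dAVC/dy = -24 + 4y = 0, at y = 6; min AVC = 89 - 24·6 + 2·6^2 = €17.
Since P = €11 < min AVC = €17, price fails to cover variable cost at any output.
The firm minimizes its loss by shutting down and losing only its fixed cost of €400.

Shut down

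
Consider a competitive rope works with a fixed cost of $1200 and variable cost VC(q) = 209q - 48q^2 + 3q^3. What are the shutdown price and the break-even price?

Shutdown price = $17; break-even price = $149

Shutdown price = min AVC. AVC = 209 - 48q + 3q^2, with vertex at q = 8 and minimum $17.
ATC = 1200/q + 209 - 48q + 3q^2. Setting dATC/dq = −1200/q^2 − 48 + 6q = 0 gives q = 10 (since 6·10^3 − 48·10^2 = 1200).
min ATC = 1200/10 + 209 − 48·10 + 3·10^2 = $149. That is the break-even price.
For $17 ≤ P < $149 the firm produces at a loss; below $17 it shuts down.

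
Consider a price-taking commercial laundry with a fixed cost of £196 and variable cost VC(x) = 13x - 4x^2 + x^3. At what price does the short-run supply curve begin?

£9 per unit

Short-run supply begins at min AVC. From VC = 13x - 4x^2 + x^3, AVC = 13 - 4x + x^2.
At the minimum of AVC, MC = AVC. MC = 13 - 8x + 3x^2; setting MC = AVC gives 2x^2 - 4x = 0, so x = 2. min AVC = 9.
So the shutdown price is £9.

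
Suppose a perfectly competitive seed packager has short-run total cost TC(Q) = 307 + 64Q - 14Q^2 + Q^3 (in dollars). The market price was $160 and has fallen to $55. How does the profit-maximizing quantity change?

Output falls from 12 to 9

MC = 64 - 28Q + 3Q^2; the shutdown threshold is min AVC = $15 (at Q = 7).
At P = $160 ≥ min AVC, set P = MC on the rising branch: Q = 12.
At P = $55 ≥ min AVC, set P = MC: Q = 9. The firm stays open but cuts output.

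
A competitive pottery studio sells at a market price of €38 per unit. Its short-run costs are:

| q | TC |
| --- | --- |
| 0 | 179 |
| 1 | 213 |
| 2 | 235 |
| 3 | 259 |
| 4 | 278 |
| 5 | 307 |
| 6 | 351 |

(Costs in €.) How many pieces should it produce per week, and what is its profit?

q = 5; profit = -€117

Compute π = P·q − TC at each output: q=0: -179; q=1: -175; q=2: -159; q=3: -145; q=4: -126; q=5: -117; q=6: -123.
Profit is maximized at q = 5. AVC there is 128/5 = €25.60 ≤ P, so producing beats shutting down (which would give -€179).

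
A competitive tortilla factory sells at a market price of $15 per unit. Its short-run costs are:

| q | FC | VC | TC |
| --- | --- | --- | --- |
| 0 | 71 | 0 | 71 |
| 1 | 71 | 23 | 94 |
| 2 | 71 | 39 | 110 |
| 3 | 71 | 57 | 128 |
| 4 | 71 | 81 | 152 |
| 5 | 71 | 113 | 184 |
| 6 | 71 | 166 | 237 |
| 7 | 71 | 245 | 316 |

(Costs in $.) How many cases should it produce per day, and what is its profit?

Profit at each row (π = 15q − TC): q=0: -71; q=1: -79; q=2: -80; q=3: -83; q=4: -92; q=5: -109; q=6: -147; q=7: -211.
Profit is highest at q = 0. Equivalently, the lowest AVC in the table is 57/3 ≈ $19 at q = 3, and P = $15 falls below it — price never covers variable cost, so the firm shuts down and loses only its fixed cost.

q = 0 (shut down); profit = -$71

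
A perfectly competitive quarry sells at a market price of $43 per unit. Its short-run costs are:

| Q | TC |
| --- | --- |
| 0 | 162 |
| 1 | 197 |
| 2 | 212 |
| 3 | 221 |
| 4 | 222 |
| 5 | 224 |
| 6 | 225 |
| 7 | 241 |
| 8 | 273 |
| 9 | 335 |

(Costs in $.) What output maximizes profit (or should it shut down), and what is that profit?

Q = 8; profit = $71

Tabulate TR − TC: Q=0: -162; Q=1: -154; Q=2: -126; Q=3: -92; Q=4: -50; Q=5: -9; Q=6: 33; Q=7: 60; Q=8: 71; Q=9: 52.
Profit is maximized at Q = 8. AVC there is 111/8 = $13.88 ≤ P, so producing beats shutting down (which would give -$162).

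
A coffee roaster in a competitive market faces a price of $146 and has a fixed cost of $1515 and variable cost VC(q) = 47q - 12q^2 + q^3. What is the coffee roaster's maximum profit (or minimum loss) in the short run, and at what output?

AVC = 47 - 12q + q^2 has its minimum $11 at q = 6; price $146 clears that bar, so the firm operates.
MC = 47 - 24q + 3q^2. Setting P = MC and taking the root on the rising branch gives q* = 11.
TR = 146·11 = 1606. TC = 1515 + 396 = 1911. Profit = 1606 − 1911 = -$305.
Shutting down would mean losing the fixed cost of $1515, so operating at a loss of $305 is better by $1210.

Profit = -$305 at q = 11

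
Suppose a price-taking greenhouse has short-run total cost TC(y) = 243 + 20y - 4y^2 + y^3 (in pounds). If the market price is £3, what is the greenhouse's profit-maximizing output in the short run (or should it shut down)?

Variable cost is VC = 20y - 4y^2 + y^3, so AVC = VC/y = 20 - 4y + y^2 and MC = dTC/dy = 20 - 8y + 3y^2.
The AVC parabola has its vertex at y = 4/2 = 2, where AVC = 20 - 4·2 + 2^2 = £16.
P = £3 lies below min AVC = £16; no output level covers variable cost.
Best response: produce nothing and absorb the £243 fixed cost.

Shut down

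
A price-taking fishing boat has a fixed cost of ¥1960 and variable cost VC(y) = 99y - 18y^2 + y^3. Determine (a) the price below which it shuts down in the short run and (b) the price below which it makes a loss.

Shutdown price = ¥18; break-even price = ¥183

Shutdown price = min AVC. AVC = 99 - 18y + y^2, with vertex at y = 9 and minimum ¥18.
ATC = 1960/y + 99 - 18y + y^2. Setting dATC/dy = −1960/y^2 − 18 + 2y = 0 gives y = 14 (since 2·14^3 − 18·14^2 = 1960).
min ATC = 1960/14 + 99 − 18·14 + 14^2 = ¥183. That is the break-even price.
For ¥18 ≤ P < ¥183 the firm produces at a loss; below ¥18 it shuts down.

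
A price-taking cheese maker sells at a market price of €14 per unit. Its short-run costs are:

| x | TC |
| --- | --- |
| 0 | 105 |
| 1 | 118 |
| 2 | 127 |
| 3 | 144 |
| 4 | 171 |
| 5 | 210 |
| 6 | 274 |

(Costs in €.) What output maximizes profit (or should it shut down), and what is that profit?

Tabulate TR − TC: x=0: -105; x=1: -104; x=2: -99; x=3: -102; x=4: -115; x=5: -140; x=6: -190.
Profit is maximized at x = 2. AVC there is 22/2 = €11 ≤ P, so producing beats shutting down (which would give -€105).

x = 2; profit = -€99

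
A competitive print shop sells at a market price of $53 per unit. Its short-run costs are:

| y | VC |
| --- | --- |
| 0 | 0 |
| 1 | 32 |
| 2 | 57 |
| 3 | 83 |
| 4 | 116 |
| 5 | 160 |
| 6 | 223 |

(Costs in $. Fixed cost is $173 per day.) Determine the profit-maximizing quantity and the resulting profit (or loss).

y = 5; profit = -$68

Tabulate TR − TC: y=0: -173; y=1: -152; y=2: -124; y=3: -97; y=4: -77; y=5: -68; y=6: -78.
Profit is maximized at y = 5. AVC there is 160/5 = $32 ≤ P, so producing beats shutting down (which would give -$173).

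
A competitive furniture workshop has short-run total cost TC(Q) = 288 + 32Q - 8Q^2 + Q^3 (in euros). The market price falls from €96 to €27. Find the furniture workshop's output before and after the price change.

AVC = 32 - 8Q + Q^2, minimized at Q = 4 where min AVC = €16. MC = 32 - 16Q + 3Q^2.
At P = €96 ≥ min AVC, set P = MC on the rising branch: Q = 8.
At P = €27 ≥ min AVC, set P = MC: Q = 5. The firm stays open but cuts output.

Output falls from 8 to 5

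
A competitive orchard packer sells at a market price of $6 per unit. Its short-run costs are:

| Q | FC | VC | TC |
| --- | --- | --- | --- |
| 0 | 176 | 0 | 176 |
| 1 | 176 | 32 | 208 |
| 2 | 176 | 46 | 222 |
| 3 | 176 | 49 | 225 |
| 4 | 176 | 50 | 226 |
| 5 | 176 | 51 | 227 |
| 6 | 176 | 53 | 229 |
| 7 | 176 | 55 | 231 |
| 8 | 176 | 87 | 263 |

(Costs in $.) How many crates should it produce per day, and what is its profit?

Tabulate TR − TC: Q=0: -176; Q=1: -202; Q=2: -210; Q=3: -207; Q=4: -202; Q=5: -197; Q=6: -193; Q=7: -189; Q=8: -215.
Profit is highest at Q = 0. Equivalently, the lowest AVC in the table is 55/7 ≈ $7.86 at Q = 7, and P = $6 falls below it — price never covers variable cost, so the firm shuts down and loses only its fixed cost.

Q = 0 (shut down); profit = -$176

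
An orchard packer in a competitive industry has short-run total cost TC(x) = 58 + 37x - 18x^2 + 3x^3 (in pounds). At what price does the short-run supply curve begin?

£10 per unit

The shutdown price is the minimum of AVC. VC = 37x - 18x^2 + 3x^3, so AVC = 37 - 18x + 3x^2.
dAVC/dx = -18 + 6x = 0 gives x = 3. min AVC = 37 - 18·3 + 3·3^2 = 10.
For P < £10 the firm produces nothing.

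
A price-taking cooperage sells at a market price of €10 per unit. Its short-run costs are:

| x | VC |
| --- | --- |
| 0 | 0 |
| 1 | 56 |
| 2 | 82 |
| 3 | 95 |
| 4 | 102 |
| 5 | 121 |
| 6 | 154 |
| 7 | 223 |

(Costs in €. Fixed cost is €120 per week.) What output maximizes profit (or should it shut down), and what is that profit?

x = 0 (shut down); profit = -€120

Compute π = P·x − TC at each output: x=0: -120; x=1: -166; x=2: -182; x=3: -185; x=4: -182; x=5: -191; x=6: -214; x=7: -273.
Profit is highest at x = 0. Equivalently, the lowest AVC in the table is 121/5 ≈ €24.20 at x = 5, and P = €10 falls below it — price never covers variable cost, so the firm shuts down and loses only its fixed cost.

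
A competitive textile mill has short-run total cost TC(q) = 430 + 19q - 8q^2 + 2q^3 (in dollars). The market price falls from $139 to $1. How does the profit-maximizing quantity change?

AVC = 19 - 8q + 2q^2, minimized at q = 2 where min AVC = $11. MC = 19 - 16q + 6q^2.
At P = $139 ≥ min AVC, set P = MC on the rising branch: q = 6.
At P = $1 < min AVC = $11, price no longer covers variable cost at any output, so the firm shuts down: q = 0.

Output falls from 6 to 0 (the firm shuts down)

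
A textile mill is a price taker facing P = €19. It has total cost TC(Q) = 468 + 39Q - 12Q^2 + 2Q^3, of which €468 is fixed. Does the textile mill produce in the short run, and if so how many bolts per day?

Variable cost is VC = 39Q - 12Q^2 + 2Q^3, so AVC = VC/Q = 39 - 12Q + 2Q^2 and MC = dTC/dQ = 39 - 24Q + 6Q^2.
The AVC parabola has its vertex at Q = 12/4 = 3, where AVC = 39 - 12·3 + 2·3^2 = €21.
With P < min AVC (€19 < €21), every unit sold adds to the loss.
Best response: produce nothing and absorb the €468 fixed cost.

Shut down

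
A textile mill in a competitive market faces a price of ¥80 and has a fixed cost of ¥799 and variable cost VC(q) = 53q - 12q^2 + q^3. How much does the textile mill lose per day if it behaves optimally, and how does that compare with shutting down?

AVC = 53 - 12q + q^2 has its minimum ¥17 at q = 6; price ¥80 clears that bar, so the firm operates.
With MC = 53 - 24q + 3q^2, P = MC on the upward-sloping part at q* = 9.
TR = 80·9 = 720. TC = 799 + 234 = 1033. Profit = 720 − 1033 = -¥313.
That loss of ¥313 beats the ¥799 the firm would lose by shutting down; producing recovers ¥486 of fixed cost.

Profit = -¥313 at q = 9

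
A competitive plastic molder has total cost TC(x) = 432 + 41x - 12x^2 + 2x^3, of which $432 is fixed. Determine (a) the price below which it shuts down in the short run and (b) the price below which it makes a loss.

Shutdown price = $23; break-even price = $113

AVC = 41 - 12x + 2x^2; minimized at x = 3, giving min AVC = $23. That is the shutdown price.
ATC = 432/x + 41 - 12x + 2x^2. Setting dATC/dx = −432/x^2 − 12 + 4x = 0 gives x = 6 (since 4·6^3 − 12·6^2 = 432).
min ATC = 432/6 + 41 − 12·6 + 2·6^2 = $113. That is the break-even price.
For $23 ≤ P < $113 the firm produces at a loss; below $23 it shuts down.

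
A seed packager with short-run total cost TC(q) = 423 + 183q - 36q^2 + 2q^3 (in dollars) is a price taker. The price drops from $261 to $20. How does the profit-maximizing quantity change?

AVC = 183 - 36q + 2q^2, minimized at q = 9 where min AVC = $21. MC = 183 - 72q + 6q^2.
With P = $261 above the shutdown price, P = MC gives q = 13.
At P = $20 < min AVC = $21, price no longer covers variable cost at any output, so the firm shuts down: q = 0.

Output falls from 13 to 0 (the firm shuts down)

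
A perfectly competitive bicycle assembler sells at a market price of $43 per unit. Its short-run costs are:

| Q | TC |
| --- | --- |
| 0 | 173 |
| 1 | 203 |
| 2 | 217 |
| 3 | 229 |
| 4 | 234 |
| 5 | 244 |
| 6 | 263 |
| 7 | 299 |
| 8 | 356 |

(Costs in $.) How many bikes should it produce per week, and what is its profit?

Q = 7; profit = $2

Compute π = P·Q − TC at each output: Q=0: -173; Q=1: -160; Q=2: -131; Q=3: -100; Q=4: -62; Q=5: -29; Q=6: -5; Q=7: 2; Q=8: -12.
Profit is maximized at Q = 7. AVC there is 126/7 = $18 ≤ P, so producing beats shutting down (which would give -$173).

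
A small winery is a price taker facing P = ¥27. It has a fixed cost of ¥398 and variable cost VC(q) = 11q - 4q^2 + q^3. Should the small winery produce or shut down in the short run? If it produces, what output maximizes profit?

From TC, MC = TC'(q) = 11 - 8q + 3q^2 and AVC = VC/q = 11 - 4q + q^2.
The AVC parabola has its vertex at q = 4/2 = 2, where AVC = 11 - 4·2 + 2^2 = ¥7.
Since P = ¥27 ≥ min AVC = ¥7, price covers variable cost and the firm should produce.
Solving P = MC: -16 - 8q + 3q^2 = 0 ⇒ q = -4/3 or 4. On the upward-sloping branch, q* = 4.
Check: AVC at q = 4 is ¥11 ≤ P, so revenue covers variable cost.
Profit = P·q − TC = 27·4 − 442 = -¥334, a loss, but smaller than the ¥398 fixed cost the firm would lose by shutting down.

Produce at q = 4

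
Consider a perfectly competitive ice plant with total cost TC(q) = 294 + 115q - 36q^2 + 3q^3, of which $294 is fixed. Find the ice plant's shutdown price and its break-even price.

AVC = 115 - 36q + 3q^2; minimized at q = 6, giving min AVC = $7. That is the shutdown price.
ATC = 294/q + 115 - 36q + 3q^2. Setting dATC/dq = −294/q^2 − 36 + 6q = 0 gives q = 7 (since 6·7^3 − 36·7^2 = 294).
min ATC = 294/7 + 115 − 36·7 + 3·7^2 = $52. That is the break-even price.
For $7 ≤ P < $52 the firm produces at a loss; below $7 it shuts down.

Shutdown price = $7; break-even price = $52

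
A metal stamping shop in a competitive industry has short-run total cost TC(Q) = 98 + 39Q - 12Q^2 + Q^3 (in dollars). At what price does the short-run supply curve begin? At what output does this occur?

$3 per unit, at Q = 6

The shutdown price is the minimum of AVC. VC = 39Q - 12Q^2 + Q^3, so AVC = 39 - 12Q + Q^2.
At the minimum of AVC, MC = AVC. MC = 39 - 24Q + 3Q^2; setting MC = AVC gives 2Q^2 - 12Q = 0, so Q = 6. min AVC = 3.
The firm shuts down for any P below $3.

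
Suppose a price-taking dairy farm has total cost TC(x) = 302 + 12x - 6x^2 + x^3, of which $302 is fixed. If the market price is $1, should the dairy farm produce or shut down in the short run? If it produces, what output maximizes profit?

Shut down

Variable cost is VC = 12x - 6x^2 + x^3, so AVC = VC/x = 12 - 6x + x^2 and MC = dTC/dx = 12 - 12x + 3x^2.
AVC hits its minimum where MC = AVC, at x = 3, giving min AVC = 12 - 6·3 + 3^2 = $3.
Since P = $1 < min AVC = $3, price fails to cover variable cost at any output.
The firm minimizes its loss by shutting down and losing only its fixed cost of $302.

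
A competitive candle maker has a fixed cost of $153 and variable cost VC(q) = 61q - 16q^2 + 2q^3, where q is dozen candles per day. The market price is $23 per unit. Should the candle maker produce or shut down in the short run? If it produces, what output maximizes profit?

Variable cost is VC = 61q - 16q^2 + 2q^3, so AVC = VC/q = 61 - 16q + 2q^2 and MC = dTC/dq = 61 - 32q + 6q^2.
AVC is minimized where dAVC/dq = -16 + 4q = 0, at q = 4; min AVC = 61 - 16·4 + 2·4^2 = $29.
With P < min AVC ($23 < $29), every unit sold adds to the loss.
Shutting down limits the loss to fixed cost, $153.

Shut down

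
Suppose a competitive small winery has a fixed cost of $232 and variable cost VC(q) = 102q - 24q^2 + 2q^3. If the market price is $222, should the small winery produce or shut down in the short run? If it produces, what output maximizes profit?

Produce at q = 10

Variable cost is VC = 102q - 24q^2 + 2q^3, so AVC = VC/q = 102 - 24q + 2q^2 and MC = dTC/dq = 102 - 48q + 6q^2.
AVC hits its minimum where MC = AVC, at q = 6, giving min AVC = 102 - 24·6 + 2·6^2 = $30.
Since P = $222 ≥ min AVC = $30, price covers variable cost and the firm should produce.
Solving P = MC: -120 - 48q + 6q^2 = 0 ⇒ q = -2 or 10. On the upward-sloping branch, q* = 10.
Check: AVC at q = 10 is $62 ≤ P, so revenue covers variable cost.
Profit = P·q − TC = 222·10 − 852 = $1368.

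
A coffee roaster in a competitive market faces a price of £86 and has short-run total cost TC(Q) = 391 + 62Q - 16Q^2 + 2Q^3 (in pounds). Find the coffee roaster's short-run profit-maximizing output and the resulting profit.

AVC = 62 - 16Q + 2Q^2 has its minimum £30 at Q = 4; price £86 clears that bar, so the firm operates.
MC = 62 - 32Q + 6Q^2. Setting P = MC and taking the root on the rising branch gives Q* = 6.
TR = 86·6 = 516. TC = 391 + 228 = 619. Profit = 516 − 619 = -£103.
That loss of £103 beats the £391 the firm would lose by shutting down; producing recovers £288 of fixed cost.

Profit = -£103 at Q = 6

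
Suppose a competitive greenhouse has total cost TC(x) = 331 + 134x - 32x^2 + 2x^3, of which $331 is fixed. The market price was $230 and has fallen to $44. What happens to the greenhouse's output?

Output falls from 12 to 9

AVC = 134 - 32x + 2x^2, minimized at x = 8 where min AVC = $6. MC = 134 - 64x + 6x^2.
With P = $230 above the shutdown price, P = MC gives x = 12.
At P = $44 ≥ min AVC, set P = MC: x = 9. The firm stays open but cuts output.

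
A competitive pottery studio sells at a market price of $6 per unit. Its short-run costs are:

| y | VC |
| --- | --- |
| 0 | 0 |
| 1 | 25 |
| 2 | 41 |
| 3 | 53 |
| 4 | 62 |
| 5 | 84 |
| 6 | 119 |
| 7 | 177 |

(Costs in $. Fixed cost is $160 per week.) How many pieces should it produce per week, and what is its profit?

Tabulate TR − TC: y=0: -160; y=1: -179; y=2: -189; y=3: -195; y=4: -198; y=5: -214; y=6: -243; y=7: -295.
Profit is highest at y = 0. Equivalently, the lowest AVC in the table is 62/4 ≈ $15.50 at y = 4, and P = $6 falls below it — price never covers variable cost, so the firm shuts down and loses only its fixed cost.

y = 0 (shut down); profit = -$160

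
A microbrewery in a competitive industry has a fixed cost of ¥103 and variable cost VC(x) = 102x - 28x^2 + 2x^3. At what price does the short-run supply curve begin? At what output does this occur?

¥4 per unit, at x = 7

The firm shuts down when price falls below the minimum of average variable cost. AVC = VC/x = 102 - 28x + 2x^2.
dAVC/dx = -28 + 4x = 0 gives x = 7. min AVC = 102 - 28·7 + 2·7^2 = 4.
So the shutdown price is ¥4.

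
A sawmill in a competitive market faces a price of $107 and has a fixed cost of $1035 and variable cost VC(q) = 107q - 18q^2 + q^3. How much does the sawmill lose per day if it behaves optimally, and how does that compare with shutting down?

AVC = 107 - 18q + q^2 has its minimum $26 at q = 9; price $107 clears that bar, so the firm operates.
With MC = 107 - 36q + 3q^2, P = MC on the upward-sloping part at q* = 12.
TR = 107·12 = 1284. TC = 1035 + 420 = 1455. Profit = 1284 − 1455 = -$171.
By producing, the firm covers all variable cost plus $864 of fixed cost; shutting down would lose the full $1035.

Profit = -$171 at q = 12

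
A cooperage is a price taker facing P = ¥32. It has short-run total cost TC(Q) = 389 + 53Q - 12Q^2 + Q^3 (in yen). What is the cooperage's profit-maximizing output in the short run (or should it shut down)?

Strip out fixed cost: VC = 53Q - 12Q^2 + Q^3. Then AVC = 53 - 12Q + Q^2 and MC = 53 - 24Q + 3Q^2.
AVC is minimized where dAVC/dQ = -12 + 2Q = 0, at Q = 6; min AVC = 53 - 12·6 + 6^2 = ¥17.
Since P = ¥32 ≥ min AVC = ¥17, price covers variable cost and the firm should produce.
Set P = MC: 32 = 53 - 24Q + 3Q^2 → 21 - 24Q + 3Q^2 = 0. The roots are Q = 1 and Q = 7; the profit-maximizing output is on the rising part of MC, so Q* = 7.
Check: AVC at Q = 7 is ¥18 ≤ P, so revenue covers variable cost.
Profit = P·Q − TC = 32·7 − 515 = -¥291, a loss, but smaller than the ¥389 fixed cost the firm would lose by shutting down.

Produce at Q = 7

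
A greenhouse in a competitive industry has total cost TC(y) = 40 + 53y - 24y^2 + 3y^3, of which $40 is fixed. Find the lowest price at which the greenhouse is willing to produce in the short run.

$5 per unit

The firm shuts down when price falls below the minimum of average variable cost. AVC = VC/y = 53 - 24y + 3y^2.
At the minimum of AVC, MC = AVC. MC = 53 - 48y + 9y^2; setting MC = AVC gives 6y^2 - 24y = 0, so y = 4. min AVC = 5.
For P < $5 the firm produces nothing.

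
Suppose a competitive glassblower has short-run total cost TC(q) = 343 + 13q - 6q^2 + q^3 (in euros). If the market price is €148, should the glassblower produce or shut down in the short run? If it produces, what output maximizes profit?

Strip out fixed cost: VC = 13q - 6q^2 + q^3. Then AVC = 13 - 6q + q^2 and MC = 13 - 12q + 3q^2.
AVC hits its minimum where MC = AVC, at q = 3, giving min AVC = 13 - 6·3 + 3^2 = €4.
P = €148 exceeds min AVC = €4, so the firm stays open.
Set P = MC: 148 = 13 - 12q + 3q^2 → -135 - 12q + 3q^2 = 0. The roots are q = -5 and q = 9; the profit-maximizing output is on the rising part of MC, so q* = 9.
Check: AVC at q = 9 is €40 ≤ P, so revenue covers variable cost.
Profit = P·q − TC = 148·9 − 703 = €629.

Produce at q = 9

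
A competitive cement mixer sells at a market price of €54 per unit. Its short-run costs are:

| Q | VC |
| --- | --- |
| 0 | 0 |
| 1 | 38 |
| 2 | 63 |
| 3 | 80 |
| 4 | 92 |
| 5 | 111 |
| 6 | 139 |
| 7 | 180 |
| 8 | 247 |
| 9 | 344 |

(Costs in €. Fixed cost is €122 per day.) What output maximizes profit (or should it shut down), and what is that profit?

Compute π = P·Q − TC at each output: Q=0: -122; Q=1: -106; Q=2: -77; Q=3: -40; Q=4: 2; Q=5: 37; Q=6: 63; Q=7: 76; Q=8: 63; Q=9: 20.
Profit is maximized at Q = 7. AVC there is 180/7 = €25.71 ≤ P, so producing beats shutting down (which would give -€122).

Q = 7; profit = €76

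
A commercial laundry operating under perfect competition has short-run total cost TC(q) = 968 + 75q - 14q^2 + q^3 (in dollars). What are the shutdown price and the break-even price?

Shutdown price = $26; break-even price = $130

Shutdown price = min AVC. AVC = 75 - 14q + q^2, with vertex at q = 7 and minimum $26.
ATC = 968/q + 75 - 14q + q^2. Setting dATC/dq = −968/q^2 − 14 + 2q = 0 gives q = 11 (since 2·11^3 − 14·11^2 = 968).
min ATC = 968/11 + 75 − 14·11 + 11^2 = $130. That is the break-even price.
Between these two prices the firm operates at a loss; above $130 it earns a profit.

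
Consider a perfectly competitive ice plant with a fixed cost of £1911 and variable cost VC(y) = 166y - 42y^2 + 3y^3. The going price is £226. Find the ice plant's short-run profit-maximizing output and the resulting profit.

AVC = 166 - 42y + 3y^2 has its minimum £19 at y = 7; price £226 clears that bar, so the firm operates.
With MC = 166 - 84y + 9y^2, P = MC on the upward-sloping part at y* = 10.
TR = 226·10 = 2260. TC = 1911 + 460 = 2371. Profit = 2260 − 2371 = -£111.
By producing, the firm covers all variable cost plus £1800 of fixed cost; shutting down would lose the full £1911.

Profit = -£111 at y = 10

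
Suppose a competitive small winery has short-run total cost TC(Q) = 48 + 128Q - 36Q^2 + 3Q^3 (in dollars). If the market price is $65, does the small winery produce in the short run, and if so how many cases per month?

From TC, MC = TC'(Q) = 128 - 72Q + 9Q^2 and AVC = VC/Q = 128 - 36Q + 3Q^2.
AVC hits its minimum where MC = AVC, at Q = 6, giving min AVC = 128 - 36·6 + 3·6^2 = $20.
P = $65 exceeds min AVC = $20, so the firm stays open.
Solving P = MC: 63 - 72Q + 9Q^2 = 0 ⇒ Q = 1 or 7. On the upward-sloping branch, Q* = 7.
Check: AVC at Q = 7 is $23 ≤ P, so revenue covers variable cost.
Profit = P·Q − TC = 65·7 − 209 = $246.

Produce at Q = 7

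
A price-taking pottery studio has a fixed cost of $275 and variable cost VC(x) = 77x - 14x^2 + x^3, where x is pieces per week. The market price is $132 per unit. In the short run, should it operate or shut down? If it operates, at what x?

From TC, MC = TC'(x) = 77 - 28x + 3x^2 and AVC = VC/x = 77 - 14x + x^2.
AVC is minimized where dAVC/dx = -14 + 2x = 0, at x = 7; min AVC = 77 - 14·7 + 7^2 = $28.
Since P = $132 ≥ min AVC = $28, price covers variable cost and the firm should produce.
Solving P = MC: -55 - 28x + 3x^2 = 0 ⇒ x = -5/3 or 11. On the upward-sloping branch, x* = 11.
Check: AVC at x = 11 is $44 ≤ P, so revenue covers variable cost.
Profit = P·x − TC = 132·11 − 759 = $693.

Produce at x = 11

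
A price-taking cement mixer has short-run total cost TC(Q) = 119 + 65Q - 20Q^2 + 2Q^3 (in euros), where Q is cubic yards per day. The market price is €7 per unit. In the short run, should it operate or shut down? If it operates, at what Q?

Shut down

From TC, MC = TC'(Q) = 65 - 40Q + 6Q^2 and AVC = VC/Q = 65 - 20Q + 2Q^2.
AVC hits its minimum where MC = AVC, at Q = 5, giving min AVC = 65 - 20·5 + 2·5^2 = €15.
With P < min AVC (€7 < €15), every unit sold adds to the loss.
The firm minimizes its loss by shutting down and losing only its fixed cost of €119.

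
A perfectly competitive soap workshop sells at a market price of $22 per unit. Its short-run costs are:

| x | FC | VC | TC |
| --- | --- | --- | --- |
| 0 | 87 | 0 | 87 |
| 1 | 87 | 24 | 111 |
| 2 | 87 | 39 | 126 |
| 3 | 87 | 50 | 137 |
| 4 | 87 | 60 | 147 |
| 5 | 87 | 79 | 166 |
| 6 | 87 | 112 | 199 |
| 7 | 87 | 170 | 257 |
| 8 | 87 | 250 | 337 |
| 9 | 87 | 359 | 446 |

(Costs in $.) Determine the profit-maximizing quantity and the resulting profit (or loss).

Profit at each row (π = 22x − TC): x=0: -87; x=1: -89; x=2: -82; x=3: -71; x=4: -59; x=5: -56; x=6: -67; x=7: -103; x=8: -161; x=9: -248.
Profit is maximized at x = 5. AVC there is 79/5 = $15.80 ≤ P, so producing beats shutting down (which would give -$87).

x = 5; profit = -$56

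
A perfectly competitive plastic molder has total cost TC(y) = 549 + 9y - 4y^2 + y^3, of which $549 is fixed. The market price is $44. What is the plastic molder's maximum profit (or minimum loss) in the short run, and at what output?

Profit = -$399 at y = 5

AVC = 9 - 4y + y^2 has its minimum $5 at y = 2; price $44 clears that bar, so the firm operates.
MC = 9 - 8y + 3y^2. Setting P = MC and taking the root on the rising branch gives y* = 5.
TR = 44·5 = 220. TC = 549 + 70 = 619. Profit = 220 − 619 = -$399.
That loss of $399 beats the $549 the firm would lose by shutting down; producing recovers $150 of fixed cost.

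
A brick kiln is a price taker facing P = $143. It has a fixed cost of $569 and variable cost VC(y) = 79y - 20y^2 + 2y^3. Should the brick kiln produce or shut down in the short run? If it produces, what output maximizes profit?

Strip out fixed cost: VC = 79y - 20y^2 + 2y^3. Then AVC = 79 - 20y + 2y^2 and MC = 79 - 40y + 6y^2.
AVC hits its minimum where MC = AVC, at y = 5, giving min AVC = 79 - 20·5 + 2·5^2 = $29.
Since P = $143 ≥ min AVC = $29, price covers variable cost and the firm should produce.
P = MC gives -64 - 40y + 6y^2 = 0, with roots -4/3 and 8. Take the larger (rising MC): y* = 8.
Check: AVC at y = 8 is $47 ≤ P, so revenue covers variable cost.
Profit = P·y − TC = 143·8 − 945 = $199.

Produce at y = 8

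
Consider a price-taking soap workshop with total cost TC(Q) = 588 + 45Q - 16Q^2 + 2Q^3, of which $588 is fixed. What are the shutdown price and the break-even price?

Shutdown price = min AVC. AVC = 45 - 16Q + 2Q^2, with vertex at Q = 4 and minimum $13.
ATC = 588/Q + 45 - 16Q + 2Q^2. Setting dATC/dQ = −588/Q^2 − 16 + 4Q = 0 gives Q = 7 (since 4·7^3 − 16·7^2 = 588).
min ATC = 588/7 + 45 − 16·7 + 2·7^2 = $115. That is the break-even price.
For $13 ≤ P < $115 the firm produces at a loss; below $13 it shuts down.

Shutdown price = $13; break-even price = $115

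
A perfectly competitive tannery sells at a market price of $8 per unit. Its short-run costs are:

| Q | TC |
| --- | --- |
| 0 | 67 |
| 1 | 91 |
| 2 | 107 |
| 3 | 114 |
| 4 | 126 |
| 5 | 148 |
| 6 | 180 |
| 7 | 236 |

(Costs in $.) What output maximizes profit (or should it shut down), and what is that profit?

Q = 0 (shut down); profit = -$67

Profit at each row (π = 8Q − TC): Q=0: -67; Q=1: -83; Q=2: -91; Q=3: -90; Q=4: -94; Q=5: -108; Q=6: -132; Q=7: -180.
Profit is highest at Q = 0. Equivalently, the lowest AVC in the table is 59/4 ≈ $14.75 at Q = 4, and P = $8 falls below it — price never covers variable cost, so the firm shuts down and loses only its fixed cost.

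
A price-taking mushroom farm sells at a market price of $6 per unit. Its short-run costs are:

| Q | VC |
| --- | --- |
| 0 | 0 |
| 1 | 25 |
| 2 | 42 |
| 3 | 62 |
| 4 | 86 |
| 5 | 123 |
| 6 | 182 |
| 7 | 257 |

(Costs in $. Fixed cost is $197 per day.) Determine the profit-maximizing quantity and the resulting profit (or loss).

Q = 0 (shut down); profit = -$197

Tabulate TR − TC: Q=0: -197; Q=1: -216; Q=2: -227; Q=3: -241; Q=4: -259; Q=5: -290; Q=6: -343; Q=7: -412.
Profit is highest at Q = 0. Equivalently, the lowest AVC in the table is 62/3 ≈ $20.67 at Q = 3, and P = $6 falls below it — price never covers variable cost, so the firm shuts down and loses only its fixed cost.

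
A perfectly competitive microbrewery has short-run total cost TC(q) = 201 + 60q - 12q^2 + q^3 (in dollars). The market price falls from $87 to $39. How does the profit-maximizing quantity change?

Output falls from 9 to 7

MC = 60 - 24q + 3q^2; the shutdown threshold is min AVC = $24 (at q = 6).
At P = $87 ≥ min AVC, set P = MC on the rising branch: q = 9.
At P = $39 ≥ min AVC, set P = MC: q = 7. The firm stays open but cuts output.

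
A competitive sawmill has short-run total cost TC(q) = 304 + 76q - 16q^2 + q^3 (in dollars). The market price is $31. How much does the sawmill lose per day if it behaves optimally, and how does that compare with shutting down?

AVC = 76 - 16q + q^2; min AVC = $12 at q = 8. Since P = $31 ≥ min AVC, the firm produces.
MC = 76 - 32q + 3q^2. Setting P = MC and taking the root on the rising branch gives q* = 9.
TR = 31·9 = 279. TC = 304 + 117 = 421. Profit = 279 − 421 = -$142.
By producing, the firm covers all variable cost plus $162 of fixed cost; shutting down would lose the full $304.

Profit = -$142 at q = 9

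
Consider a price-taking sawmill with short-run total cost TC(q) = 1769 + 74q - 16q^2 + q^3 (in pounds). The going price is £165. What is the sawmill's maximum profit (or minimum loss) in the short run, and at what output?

AVC = 74 - 16q + q^2 has its minimum £10 at q = 8; price £165 clears that bar, so the firm operates.
MC = 74 - 32q + 3q^2. Setting P = MC and taking the root on the rising branch gives q* = 13.
TR = 165·13 = 2145. TC = 1769 + 455 = 2224. Profit = 2145 − 2224 = -£79.
That loss of £79 beats the £1769 the firm would lose by shutting down; producing recovers £1690 of fixed cost.

Profit = -£79 at q = 13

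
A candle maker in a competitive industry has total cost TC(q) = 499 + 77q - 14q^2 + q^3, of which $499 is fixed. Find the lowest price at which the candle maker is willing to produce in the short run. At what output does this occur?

$28 per unit, at q = 7

Short-run supply begins at min AVC. From VC = 77q - 14q^2 + q^3, AVC = 77 - 14q + q^2.
At the minimum of AVC, MC = AVC. MC = 77 - 28q + 3q^2; setting MC = AVC gives 2q^2 - 14q = 0, so q = 7. min AVC = 28.
The firm shuts down for any P below $28.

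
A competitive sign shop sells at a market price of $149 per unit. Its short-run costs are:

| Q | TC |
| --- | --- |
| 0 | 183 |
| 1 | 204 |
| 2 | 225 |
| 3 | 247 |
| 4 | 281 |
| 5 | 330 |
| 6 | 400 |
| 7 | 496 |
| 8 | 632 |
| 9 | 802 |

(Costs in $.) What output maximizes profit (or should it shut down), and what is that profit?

Compute π = P·Q − TC at each output: Q=0: -183; Q=1: -55; Q=2: 73; Q=3: 200; Q=4: 315; Q=5: 415; Q=6: 494; Q=7: 547; Q=8: 560; Q=9: 539.
Profit is maximized at Q = 8. AVC there is 449/8 = $56.12 ≤ P, so producing beats shutting down (which would give -$183).

Q = 8; profit = $560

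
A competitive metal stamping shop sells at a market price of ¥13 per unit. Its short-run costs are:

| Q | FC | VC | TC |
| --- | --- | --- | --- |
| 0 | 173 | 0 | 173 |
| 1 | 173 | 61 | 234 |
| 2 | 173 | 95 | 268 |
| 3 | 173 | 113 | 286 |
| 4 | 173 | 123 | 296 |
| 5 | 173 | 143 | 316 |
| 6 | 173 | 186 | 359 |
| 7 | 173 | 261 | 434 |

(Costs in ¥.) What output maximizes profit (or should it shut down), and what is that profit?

Profit at each row (π = 13Q − TC): Q=0: -173; Q=1: -221; Q=2: -242; Q=3: -247; Q=4: -244; Q=5: -251; Q=6: -281; Q=7: -343.
Profit is highest at Q = 0. Equivalently, the lowest AVC in the table is 143/5 ≈ ¥28.60 at Q = 5, and P = ¥13 falls below it — price never covers variable cost, so the firm shuts down and loses only its fixed cost.

Q = 0 (shut down); profit = -¥173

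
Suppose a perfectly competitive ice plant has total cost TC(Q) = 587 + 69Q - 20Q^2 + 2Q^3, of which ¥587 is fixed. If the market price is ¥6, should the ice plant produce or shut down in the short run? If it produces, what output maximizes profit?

Shut down

Strip out fixed cost: VC = 69Q - 20Q^2 + 2Q^3. Then AVC = 69 - 20Q + 2Q^2 and MC = 69 - 40Q + 6Q^2.
The AVC parabola has its vertex at Q = 20/4 = 5, where AVC = 69 - 20·5 + 2·5^2 = ¥19.
Since P = ¥6 < min AVC = ¥19, price fails to cover variable cost at any output.
Shutting down limits the loss to fixed cost, ¥587.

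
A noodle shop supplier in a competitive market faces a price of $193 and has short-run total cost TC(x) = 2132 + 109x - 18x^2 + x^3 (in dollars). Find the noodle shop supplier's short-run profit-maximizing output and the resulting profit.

AVC = 109 - 18x + x^2 has its minimum $28 at x = 9; price $193 clears that bar, so the firm operates.
With MC = 109 - 36x + 3x^2, P = MC on the upward-sloping part at x* = 14.
TR = 193·14 = 2702. TC = 2132 + 742 = 2874. Profit = 2702 − 2874 = -$172.
By producing, the firm covers all variable cost plus $1960 of fixed cost; shutting down would lose the full $2132.

Profit = -$172 at x = 14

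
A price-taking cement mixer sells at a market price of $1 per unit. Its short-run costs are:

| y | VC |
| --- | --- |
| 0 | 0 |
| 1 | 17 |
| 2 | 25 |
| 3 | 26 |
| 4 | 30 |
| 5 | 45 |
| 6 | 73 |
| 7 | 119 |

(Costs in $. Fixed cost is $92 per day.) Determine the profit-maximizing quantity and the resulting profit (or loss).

Compute π = P·y − TC at each output: y=0: -92; y=1: -108; y=2: -115; y=3: -115; y=4: -118; y=5: -132; y=6: -159; y=7: -204.
Profit is highest at y = 0. Equivalently, the lowest AVC in the table is 30/4 ≈ $7.50 at y = 4, and P = $1 falls below it — price never covers variable cost, so the firm shuts down and loses only its fixed cost.

y = 0 (shut down); profit = -$92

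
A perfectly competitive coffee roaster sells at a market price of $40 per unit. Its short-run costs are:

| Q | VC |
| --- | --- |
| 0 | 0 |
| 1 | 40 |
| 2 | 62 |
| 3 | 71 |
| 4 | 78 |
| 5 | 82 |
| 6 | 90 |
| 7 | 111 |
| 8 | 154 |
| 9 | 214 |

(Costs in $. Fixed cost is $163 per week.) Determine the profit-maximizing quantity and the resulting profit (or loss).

Profit at each row (π = 40Q − TC): Q=0: -163; Q=1: -163; Q=2: -145; Q=3: -114; Q=4: -81; Q=5: -45; Q=6: -13; Q=7: 6; Q=8: 3; Q=9: -17.
Profit is maximized at Q = 7. AVC there is 111/7 = $15.86 ≤ P, so producing beats shutting down (which would give -$163).

Q = 7; profit = $6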